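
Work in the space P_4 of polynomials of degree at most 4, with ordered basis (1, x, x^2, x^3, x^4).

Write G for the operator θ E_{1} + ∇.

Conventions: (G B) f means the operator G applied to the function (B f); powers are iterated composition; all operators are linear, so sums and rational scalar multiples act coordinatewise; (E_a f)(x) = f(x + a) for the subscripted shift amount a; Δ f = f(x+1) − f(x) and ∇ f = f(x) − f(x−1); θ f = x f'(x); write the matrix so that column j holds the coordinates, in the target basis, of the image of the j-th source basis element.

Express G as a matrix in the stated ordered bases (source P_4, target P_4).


the matrix is [[0, 1, -1, 1, -1]; [0, 1, 4, 0, 8]; [0, 0, 2, 9, 6]; [0, 0, 0, 3, 16]; [0, 0, 0, 0, 4]] (rows listed top to bottom)

image of 1: 0
image of x: x + 1
image of x^2: 2x^2 + 4x - 1
image of x^3: 3x^3 + 9x^2 + 1
image of x^4: 4x^4 + 16x^3 + 6x^2 + 8x - 1
each image's coordinates form column j of the matrix


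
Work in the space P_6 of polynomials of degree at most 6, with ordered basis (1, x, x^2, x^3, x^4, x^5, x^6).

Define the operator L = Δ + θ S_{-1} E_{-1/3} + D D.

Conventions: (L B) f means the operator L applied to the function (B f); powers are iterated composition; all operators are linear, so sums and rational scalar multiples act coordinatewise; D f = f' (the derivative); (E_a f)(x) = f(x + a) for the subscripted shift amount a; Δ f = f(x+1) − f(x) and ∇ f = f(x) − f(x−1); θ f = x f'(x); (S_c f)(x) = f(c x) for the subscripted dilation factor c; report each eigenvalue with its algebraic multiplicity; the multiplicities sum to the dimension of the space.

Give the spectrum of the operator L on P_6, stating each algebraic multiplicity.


λ = -5 (multiplicity 1), λ = -3 (multiplicity 1), λ = -1 (multiplicity 1), λ = 0 (multiplicity 1), λ = 2 (multiplicity 1), λ = 4 (multiplicity 1), λ = 6 (multiplicity 1)

image of 1: 0
image of x: -x + 1
image of x^2: 2x^2 + (8/3)x + 3
image of x^3: -3x^3 + x^2 + (26/3)x + 1
image of x^4: 4x^4 + 8x^3 + (58/3)x^2 + (112/27)x + 1
image of x^5: -5x^5 - (5/3)x^4 + (80/3)x^3 + (250/27)x^2 + (400/81)x + 1
image of x^6: 6x^6 + 16x^5 + (155/3)x^4 + (200/9)x^3 + (415/27)x^2 + (488/81)x + 1
the matrix is upper triangular; its diagonal is (0, -1, 2, -3, 4, -5, 6)
for a triangular matrix the eigenvalues are the diagonal entries, with algebraic multiplicity their repetition count


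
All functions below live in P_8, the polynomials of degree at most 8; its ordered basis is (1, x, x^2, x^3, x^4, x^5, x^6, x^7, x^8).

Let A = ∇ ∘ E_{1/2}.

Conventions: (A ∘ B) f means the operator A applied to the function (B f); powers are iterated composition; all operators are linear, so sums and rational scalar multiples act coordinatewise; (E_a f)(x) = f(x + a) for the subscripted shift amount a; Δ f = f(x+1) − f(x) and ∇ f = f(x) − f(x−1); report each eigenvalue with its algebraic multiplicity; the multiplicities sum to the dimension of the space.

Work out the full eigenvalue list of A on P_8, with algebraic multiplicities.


λ = 0 (multiplicity 9)

image of 1: 0
image of x: 1
image of x^2: 2x
image of x^3: 3x^2 + 1/4
image of x^4: 4x^3 + x
image of x^5: 5x^4 + (5/2)x^2 + 1/16
image of x^6: 6x^5 + 5x^3 + (3/8)x
image of x^7: 7x^6 + (35/4)x^4 + (21/16)x^2 + 1/64
image of x^8: 8x^7 + 14x^5 + (7/2)x^3 + (1/8)x
the matrix is upper triangular; its diagonal is (0, 0, 0, 0, 0, 0, 0, 0, 0)
for a triangular matrix the eigenvalues are the diagonal entries, with algebraic multiplicity their repetition count


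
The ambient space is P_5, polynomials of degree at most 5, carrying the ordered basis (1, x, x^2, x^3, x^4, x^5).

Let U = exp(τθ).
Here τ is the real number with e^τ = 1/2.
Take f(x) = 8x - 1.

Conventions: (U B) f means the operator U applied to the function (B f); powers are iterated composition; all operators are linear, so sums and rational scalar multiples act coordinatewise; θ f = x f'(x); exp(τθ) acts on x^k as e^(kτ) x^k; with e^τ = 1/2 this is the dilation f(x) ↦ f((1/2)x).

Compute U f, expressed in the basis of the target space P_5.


the image equals g(x) = 4x - 1

exp(τθ) x^k = e^(kτ) x^k; with e^τ = 1/2 this sends x^k to (1/2)^k x^k
x ↦ 1/2 x
applying this coordinatewise to f: exp(τθ) f = 4x - 1


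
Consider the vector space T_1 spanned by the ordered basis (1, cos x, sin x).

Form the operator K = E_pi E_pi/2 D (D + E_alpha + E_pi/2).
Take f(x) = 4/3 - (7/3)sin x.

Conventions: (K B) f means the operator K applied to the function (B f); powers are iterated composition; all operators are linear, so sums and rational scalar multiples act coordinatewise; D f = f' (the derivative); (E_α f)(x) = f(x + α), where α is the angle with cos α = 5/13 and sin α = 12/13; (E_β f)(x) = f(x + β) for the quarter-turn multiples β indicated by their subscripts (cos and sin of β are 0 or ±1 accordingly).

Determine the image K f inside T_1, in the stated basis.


g(x) = -(266/39)cos x - (35/39)sin x

D f = -(7/3)cos x
E_alpha f = 4/3 - (28/13)cos x - (35/39)sin x
E_pi/2 f = 4/3 - (7/3)cos x
(D + E_alpha + E_pi/2) f = 8/3 - (266/39)cos x - (35/39)sin x
D (D + E_alpha + E_pi/2) f = -(35/39)cos x + (266/39)sin x
E_pi/2 D (D + E_alpha + E_pi/2) f = (266/39)cos x + (35/39)sin x
E_pi E_pi/2 D (D + E_alpha + E_pi/2) f = -(266/39)cos x - (35/39)sin x


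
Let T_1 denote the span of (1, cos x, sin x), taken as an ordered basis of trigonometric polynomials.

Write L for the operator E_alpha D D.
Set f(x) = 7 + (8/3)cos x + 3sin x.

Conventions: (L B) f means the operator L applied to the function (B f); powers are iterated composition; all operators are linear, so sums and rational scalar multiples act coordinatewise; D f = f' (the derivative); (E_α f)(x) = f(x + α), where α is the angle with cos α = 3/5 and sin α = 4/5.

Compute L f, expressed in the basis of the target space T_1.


the image equals g(x) = -4cos x + (1/3)sin x

D f = 3cos x - (8/3)sin x
D D f = -(8/3)cos x - 3sin x
E_alpha (D D) f = -4cos x + (1/3)sin x


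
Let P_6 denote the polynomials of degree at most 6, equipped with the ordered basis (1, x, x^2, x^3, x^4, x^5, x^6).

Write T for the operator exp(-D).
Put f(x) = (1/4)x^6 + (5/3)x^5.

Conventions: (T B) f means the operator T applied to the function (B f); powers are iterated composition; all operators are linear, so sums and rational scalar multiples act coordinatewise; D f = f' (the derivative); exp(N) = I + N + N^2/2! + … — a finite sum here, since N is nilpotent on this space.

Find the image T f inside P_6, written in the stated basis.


order-1 term: -(3/2)x^5 - (25/3)x^4
order-2 term: (15/4)x^4 + (50/3)x^3
order-3 term: -5x^3 - (50/3)x^2
order-4 term: (15/4)x^2 + (25/3)x
order-5 term: -(3/2)x - 5/3
order-6 term: 1/4
the series for exp(-D) f terminates at order 6
exp(-D) f = (1/4)x^6 + (1/6)x^5 - (55/12)x^4 + (35/3)x^3 - (155/12)x^2 + (41/6)x - 17/12

g(x) = (1/4)x^6 + (1/6)x^5 - (55/12)x^4 + (35/3)x^3 - (155/12)x^2 + (41/6)x - 17/12


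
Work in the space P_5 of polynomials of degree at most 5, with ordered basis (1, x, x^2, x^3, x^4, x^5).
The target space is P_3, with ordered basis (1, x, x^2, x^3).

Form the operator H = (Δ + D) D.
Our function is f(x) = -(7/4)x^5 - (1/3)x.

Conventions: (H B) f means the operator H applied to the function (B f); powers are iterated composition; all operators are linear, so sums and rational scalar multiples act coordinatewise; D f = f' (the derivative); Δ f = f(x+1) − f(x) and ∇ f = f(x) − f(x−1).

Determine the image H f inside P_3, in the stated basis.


D f = -(35/4)x^4 - 1/3
Δ D f = -35x^3 - (105/2)x^2 - 35x - 35/4
D D f = -35x^3
(Δ + D) D f = -70x^3 - (105/2)x^2 - 35x - 35/4

the image equals g(x) = -70x^3 - (105/2)x^2 - 35x - 35/4


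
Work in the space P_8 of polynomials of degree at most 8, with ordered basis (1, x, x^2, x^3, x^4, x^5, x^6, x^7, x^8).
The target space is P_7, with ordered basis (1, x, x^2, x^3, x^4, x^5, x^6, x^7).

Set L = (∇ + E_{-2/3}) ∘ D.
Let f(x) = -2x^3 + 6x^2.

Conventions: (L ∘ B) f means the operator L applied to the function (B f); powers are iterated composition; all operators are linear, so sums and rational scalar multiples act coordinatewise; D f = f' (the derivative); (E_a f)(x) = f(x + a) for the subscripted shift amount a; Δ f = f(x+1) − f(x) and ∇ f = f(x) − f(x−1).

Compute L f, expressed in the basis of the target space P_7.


D f = -6x^2 + 12x
∇ D f = -12x + 18
E_{-2/3} D f = -6x^2 + 20x - 32/3
(∇ + E_{-2/3}) D f = -6x^2 + 8x + 22/3

the result is g(x) = -6x^2 + 8x + 22/3


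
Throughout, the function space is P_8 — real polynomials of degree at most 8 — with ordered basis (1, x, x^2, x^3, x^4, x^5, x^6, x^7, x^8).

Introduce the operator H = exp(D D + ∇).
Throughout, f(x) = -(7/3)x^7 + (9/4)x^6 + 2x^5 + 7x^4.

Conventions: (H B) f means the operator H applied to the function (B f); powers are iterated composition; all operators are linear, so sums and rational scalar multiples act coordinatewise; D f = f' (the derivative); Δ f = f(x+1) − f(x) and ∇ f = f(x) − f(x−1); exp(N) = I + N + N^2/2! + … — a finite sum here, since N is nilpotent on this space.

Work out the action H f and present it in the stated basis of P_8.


order-1 term: -(49/3)x^6 - (71/2)x^5 - (455/12)x^4 + (524/3)x^3 - (83/4)x^2 + (287/6)x - 115/12
order-2 term: -49x^5 - (845/4)x^4 - (1250/3)x^3 + (373/4)x^2 + (1231/6)x + 441/4
order-3 term: -(245/3)x^4 - 445x^3 - (2005/2)x^2 - (1109/2)x + 44/3
order-4 term: -(245/3)x^3 - (1825/4)x^2 - (2750/3)x - 5761/12
order-5 term: -49x^2 - (463/2)x - 3491/12
order-6 term: -(49/3)x - 187/4
order-7 term: -7/3
the series for exp(D D + ∇) f terminates at order 7
exp(D D + ∇) f = -(7/3)x^7 - (169/12)x^6 - (165/2)x^5 - (1943/6)x^4 - (2306/3)x^3 - (5741/4)x^2 - 1466x - 2819/4

the result is g(x) = -(7/3)x^7 - (169/12)x^6 - (165/2)x^5 - (1943/6)x^4 - (2306/3)x^3 - (5741/4)x^2 - 1466x - 2819/4


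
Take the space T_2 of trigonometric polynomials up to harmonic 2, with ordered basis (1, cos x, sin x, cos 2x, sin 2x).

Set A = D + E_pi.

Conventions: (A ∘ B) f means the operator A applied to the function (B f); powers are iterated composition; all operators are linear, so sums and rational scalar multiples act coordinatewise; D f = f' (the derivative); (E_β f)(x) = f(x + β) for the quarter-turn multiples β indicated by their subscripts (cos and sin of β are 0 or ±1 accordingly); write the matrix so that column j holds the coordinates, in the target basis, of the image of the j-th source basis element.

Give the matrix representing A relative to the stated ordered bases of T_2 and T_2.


the matrix is [[1, 0, 0, 0, 0]; [0, -1, 1, 0, 0]; [0, -1, -1, 0, 0]; [0, 0, 0, 1, 2]; [0, 0, 0, -2, 1]] (rows listed top to bottom)

image of 1: 1
image of cos x: -cos x - sin x
image of sin x: cos x - sin x
image of cos 2x: cos 2x - 2sin 2x
image of sin 2x: 2cos 2x + sin 2x
each image's coordinates form column j of the matrix


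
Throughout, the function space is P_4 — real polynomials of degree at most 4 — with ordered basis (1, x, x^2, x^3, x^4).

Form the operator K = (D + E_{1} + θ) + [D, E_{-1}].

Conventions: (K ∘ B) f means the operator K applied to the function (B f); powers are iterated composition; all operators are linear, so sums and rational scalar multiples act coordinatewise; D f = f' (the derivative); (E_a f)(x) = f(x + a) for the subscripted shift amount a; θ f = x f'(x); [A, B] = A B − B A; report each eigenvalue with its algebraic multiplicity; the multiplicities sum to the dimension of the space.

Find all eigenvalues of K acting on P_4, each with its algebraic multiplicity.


image of 1: 1
image of x: 2x + 2
image of x^2: 3x^2 + 4x + 1
image of x^3: 4x^3 + 6x^2 + 3x + 1
image of x^4: 5x^4 + 8x^3 + 6x^2 + 4x + 1
the matrix is upper triangular; its diagonal is (1, 2, 3, 4, 5)
for a triangular matrix the eigenvalues are the diagonal entries, with algebraic multiplicity their repetition count

λ = 1 (multiplicity 1), λ = 2 (multiplicity 1), λ = 3 (multiplicity 1), λ = 4 (multiplicity 1), λ = 5 (multiplicity 1)


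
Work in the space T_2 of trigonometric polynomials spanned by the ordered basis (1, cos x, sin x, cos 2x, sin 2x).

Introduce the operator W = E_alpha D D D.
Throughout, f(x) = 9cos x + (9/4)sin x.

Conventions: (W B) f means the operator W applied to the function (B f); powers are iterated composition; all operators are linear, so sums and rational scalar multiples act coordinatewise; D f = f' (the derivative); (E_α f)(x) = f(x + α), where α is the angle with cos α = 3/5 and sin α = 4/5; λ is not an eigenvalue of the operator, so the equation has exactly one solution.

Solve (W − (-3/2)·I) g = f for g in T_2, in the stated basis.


g(x) = (441/113)cos x - (9/226)sin x

write g with unknown coordinates in the stated basis and equate coefficients in (W − (-3/2)·I) g = f
solving from the highest basis element down gives g = (441/113)cos x - (9/226)sin x
check: W g = (711/226)cos x + (261/113)sin x
so W g − (-3/2)·g = 9cos x + (9/4)sin x = f ✓


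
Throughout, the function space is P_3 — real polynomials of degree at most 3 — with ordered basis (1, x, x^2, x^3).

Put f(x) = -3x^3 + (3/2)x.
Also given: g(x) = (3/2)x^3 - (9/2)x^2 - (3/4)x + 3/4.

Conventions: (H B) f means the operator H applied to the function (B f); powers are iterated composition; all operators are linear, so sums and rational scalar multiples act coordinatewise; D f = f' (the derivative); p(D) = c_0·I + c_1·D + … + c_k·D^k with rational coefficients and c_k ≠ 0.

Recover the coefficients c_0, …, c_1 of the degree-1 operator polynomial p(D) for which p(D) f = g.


c_0 = -1/2, c_1 = 1/2

D^0 f = -3x^3 + (3/2)x
D^1 f = -9x^2 + 3/2
matching coefficients of g against c_0 f + c_1 Df + … from the top degree down determines the c_i
solution: c_0 = -1/2, c_1 = 1/2


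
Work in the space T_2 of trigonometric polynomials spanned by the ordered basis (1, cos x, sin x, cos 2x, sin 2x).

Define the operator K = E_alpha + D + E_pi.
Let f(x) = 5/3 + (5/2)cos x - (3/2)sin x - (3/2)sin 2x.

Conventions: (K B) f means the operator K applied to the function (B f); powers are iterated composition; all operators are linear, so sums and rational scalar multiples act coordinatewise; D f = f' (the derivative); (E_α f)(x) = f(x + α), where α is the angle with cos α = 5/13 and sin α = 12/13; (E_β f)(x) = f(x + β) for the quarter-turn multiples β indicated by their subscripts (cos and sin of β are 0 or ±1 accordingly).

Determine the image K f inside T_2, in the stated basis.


g(x) = 10/3 - (115/26)cos x - (101/26)sin x - (687/169)cos 2x - (75/169)sin 2x

E_alpha f = 5/3 - (11/26)cos x - (75/26)sin x - (180/169)cos 2x + (357/338)sin 2x
D f = -(3/2)cos x - (5/2)sin x - 3cos 2x
E_pi f = 5/3 - (5/2)cos x + (3/2)sin x - (3/2)sin 2x
(E_alpha + D + E_pi) f = 10/3 - (115/26)cos x - (101/26)sin x - (687/169)cos 2x - (75/169)sin 2x


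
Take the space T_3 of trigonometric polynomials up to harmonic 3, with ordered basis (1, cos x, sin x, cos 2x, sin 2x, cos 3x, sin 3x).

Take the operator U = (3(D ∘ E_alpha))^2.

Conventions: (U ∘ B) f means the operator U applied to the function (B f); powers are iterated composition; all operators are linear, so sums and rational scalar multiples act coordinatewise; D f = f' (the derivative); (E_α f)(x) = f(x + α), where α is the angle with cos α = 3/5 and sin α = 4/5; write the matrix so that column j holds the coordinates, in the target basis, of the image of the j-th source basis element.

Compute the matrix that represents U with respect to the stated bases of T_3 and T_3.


the matrix is [[0, 0, 0, 0, 0, 0, 0]; [0, 63/25, -216/25, 0, 0, 0, 0]; [0, 216/25, 63/25, 0, 0, 0, 0]; [0, 0, 0, 18972/625, 12096/625, 0, 0]; [0, 0, 0, -12096/625, 18972/625, 0, 0]; [0, 0, 0, 0, 0, -951993/15625, 833976/15625]; [0, 0, 0, 0, 0, -833976/15625, -951993/15625]] (rows listed top to bottom)

image of 1: 0
image of cos x: (63/25)cos x + (216/25)sin x
image of sin x: -(216/25)cos x + (63/25)sin x
image of cos 2x: (18972/625)cos 2x - (12096/625)sin 2x
image of sin 2x: (12096/625)cos 2x + (18972/625)sin 2x
image of cos 3x: -(951993/15625)cos 3x - (833976/15625)sin 3x
image of sin 3x: (833976/15625)cos 3x - (951993/15625)sin 3x
each image's coordinates form column j of the matrix


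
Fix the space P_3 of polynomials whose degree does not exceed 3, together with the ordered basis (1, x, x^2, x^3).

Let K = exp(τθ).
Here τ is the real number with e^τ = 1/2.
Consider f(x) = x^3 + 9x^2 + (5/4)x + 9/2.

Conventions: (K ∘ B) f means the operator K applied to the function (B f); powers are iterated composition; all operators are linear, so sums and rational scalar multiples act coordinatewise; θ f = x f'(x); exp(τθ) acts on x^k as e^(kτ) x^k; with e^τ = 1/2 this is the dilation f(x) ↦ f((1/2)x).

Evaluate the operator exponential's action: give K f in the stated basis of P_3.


the result is g(x) = (1/8)x^3 + (9/4)x^2 + (5/8)x + 9/2

exp(τθ) x^k = e^(kτ) x^k; with e^τ = 1/2 this sends x^k to (1/2)^k x^k
x ↦ 1/2 x
x^2 ↦ 1/4 x^2
x^3 ↦ 1/8 x^3
applying this coordinatewise to f: exp(τθ) f = (1/8)x^3 + (9/4)x^2 + (5/8)x + 9/2


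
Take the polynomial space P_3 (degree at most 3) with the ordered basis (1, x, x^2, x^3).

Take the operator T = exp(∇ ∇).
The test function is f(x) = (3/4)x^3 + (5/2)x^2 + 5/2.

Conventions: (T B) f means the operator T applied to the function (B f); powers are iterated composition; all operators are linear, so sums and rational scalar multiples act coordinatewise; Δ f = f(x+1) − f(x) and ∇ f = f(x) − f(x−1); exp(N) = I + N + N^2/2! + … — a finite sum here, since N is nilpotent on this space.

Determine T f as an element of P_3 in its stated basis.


order-1 term: (9/2)x + 1/2
the series for exp(∇ ∇) f terminates at order 1
exp(∇ ∇) f = (3/4)x^3 + (5/2)x^2 + (9/2)x + 3

the image equals g(x) = (3/4)x^3 + (5/2)x^2 + (9/2)x + 3


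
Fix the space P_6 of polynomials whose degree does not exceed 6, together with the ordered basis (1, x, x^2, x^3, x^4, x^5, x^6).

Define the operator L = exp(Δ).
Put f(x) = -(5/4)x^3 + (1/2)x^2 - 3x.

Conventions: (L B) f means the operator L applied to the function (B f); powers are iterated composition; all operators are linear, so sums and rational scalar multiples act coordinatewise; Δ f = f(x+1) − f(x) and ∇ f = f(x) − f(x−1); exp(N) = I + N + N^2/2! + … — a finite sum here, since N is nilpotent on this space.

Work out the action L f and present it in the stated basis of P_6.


order-1 term: -(15/4)x^2 - (11/4)x - 15/4
order-2 term: -(15/4)x - 13/4
order-3 term: -5/4
the series for exp(Δ) f terminates at order 3
exp(Δ) f = -(5/4)x^3 - (13/4)x^2 - (19/2)x - 33/4

g(x) = -(5/4)x^3 - (13/4)x^2 - (19/2)x - 33/4


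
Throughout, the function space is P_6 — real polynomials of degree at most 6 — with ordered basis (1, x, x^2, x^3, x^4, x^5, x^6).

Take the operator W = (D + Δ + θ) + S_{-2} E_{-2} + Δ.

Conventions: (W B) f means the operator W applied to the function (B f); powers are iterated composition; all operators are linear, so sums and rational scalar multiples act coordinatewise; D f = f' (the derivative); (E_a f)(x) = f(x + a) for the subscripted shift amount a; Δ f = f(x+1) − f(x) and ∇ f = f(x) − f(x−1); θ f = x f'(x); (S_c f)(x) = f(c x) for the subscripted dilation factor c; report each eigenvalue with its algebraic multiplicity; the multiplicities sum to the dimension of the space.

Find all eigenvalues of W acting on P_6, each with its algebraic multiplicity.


λ = -27 (multiplicity 1), λ = -5 (multiplicity 1), λ = -1 (multiplicity 1), λ = 1 (multiplicity 1), λ = 6 (multiplicity 1), λ = 20 (multiplicity 1), λ = 70 (multiplicity 1)

image of 1: 1
image of x: -x + 1
image of x^2: 6x^2 + 14x + 6
image of x^3: -5x^3 - 15x^2 - 18x - 6
image of x^4: 20x^4 + 76x^3 + 108x^2 + 72x + 18
image of x^5: -27x^5 - 145x^4 - 300x^3 - 300x^2 - 150x - 30
image of x^6: 70x^6 + 402x^5 + 990x^4 + 1320x^3 + 990x^2 + 396x + 66
the matrix is upper triangular; its diagonal is (1, -1, 6, -5, 20, -27, 70)
for a triangular matrix the eigenvalues are the diagonal entries, with algebraic multiplicity their repetition count


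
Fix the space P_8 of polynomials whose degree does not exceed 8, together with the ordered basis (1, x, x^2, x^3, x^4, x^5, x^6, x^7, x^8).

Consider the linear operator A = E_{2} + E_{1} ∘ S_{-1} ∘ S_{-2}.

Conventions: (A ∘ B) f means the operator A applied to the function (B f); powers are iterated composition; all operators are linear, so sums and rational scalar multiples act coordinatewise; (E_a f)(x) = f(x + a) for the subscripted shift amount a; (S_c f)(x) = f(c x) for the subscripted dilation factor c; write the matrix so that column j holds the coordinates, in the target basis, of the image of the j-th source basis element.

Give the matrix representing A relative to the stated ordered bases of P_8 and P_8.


the matrix is [[2, 4, 8, 16, 32, 64, 128, 256, 512]; [0, 3, 12, 36, 96, 240, 576, 1344, 3072]; [0, 0, 5, 30, 120, 400, 1200, 3360, 8960]; [0, 0, 0, 9, 72, 360, 1440, 5040, 16128]; [0, 0, 0, 0, 17, 170, 1020, 4760, 19040]; [0, 0, 0, 0, 0, 33, 396, 2772, 14784]; [0, 0, 0, 0, 0, 0, 65, 910, 7280]; [0, 0, 0, 0, 0, 0, 0, 129, 2064]; [0, 0, 0, 0, 0, 0, 0, 0, 257]] (rows listed top to bottom)

image of 1: 2
image of x: 3x + 4
image of x^2: 5x^2 + 12x + 8
image of x^3: 9x^3 + 30x^2 + 36x + 16
image of x^4: 17x^4 + 72x^3 + 120x^2 + 96x + 32
image of x^5: 33x^5 + 170x^4 + 360x^3 + 400x^2 + 240x + 64
image of x^6: 65x^6 + 396x^5 + 1020x^4 + 1440x^3 + 1200x^2 + 576x + 128
image of x^7: 129x^7 + 910x^6 + 2772x^5 + 4760x^4 + 5040x^3 + 3360x^2 + 1344x + 256
image of x^8: 257x^8 + 2064x^7 + 7280x^6 + 14784x^5 + 19040x^4 + 16128x^3 + 8960x^2 + 3072x + 512
each image's coordinates form column j of the matrix


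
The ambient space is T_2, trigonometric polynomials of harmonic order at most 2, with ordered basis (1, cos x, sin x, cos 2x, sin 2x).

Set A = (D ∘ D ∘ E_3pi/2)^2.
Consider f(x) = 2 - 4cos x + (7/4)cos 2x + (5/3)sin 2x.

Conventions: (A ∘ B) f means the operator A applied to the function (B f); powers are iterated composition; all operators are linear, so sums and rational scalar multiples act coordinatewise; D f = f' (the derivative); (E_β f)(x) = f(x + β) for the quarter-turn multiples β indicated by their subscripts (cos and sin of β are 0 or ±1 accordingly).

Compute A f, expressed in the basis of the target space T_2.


g(x) = 4cos x + 28cos 2x + (80/3)sin 2x

E_3pi/2 f = 2 - 4sin x - (7/4)cos 2x - (5/3)sin 2x
D E_3pi/2 f = -4cos x - (10/3)cos 2x + (7/2)sin 2x
D D E_3pi/2 f = 4sin x + 7cos 2x + (20/3)sin 2x
E_3pi/2 (D ∘ D ∘ E_3pi/2) f = -4cos x - 7cos 2x - (20/3)sin 2x
D E_3pi/2 (D ∘ D ∘ E_3pi/2) f = 4sin x - (40/3)cos 2x + 14sin 2x
D D E_3pi/2 (D ∘ D ∘ E_3pi/2) f = 4cos x + 28cos 2x + (80/3)sin 2x


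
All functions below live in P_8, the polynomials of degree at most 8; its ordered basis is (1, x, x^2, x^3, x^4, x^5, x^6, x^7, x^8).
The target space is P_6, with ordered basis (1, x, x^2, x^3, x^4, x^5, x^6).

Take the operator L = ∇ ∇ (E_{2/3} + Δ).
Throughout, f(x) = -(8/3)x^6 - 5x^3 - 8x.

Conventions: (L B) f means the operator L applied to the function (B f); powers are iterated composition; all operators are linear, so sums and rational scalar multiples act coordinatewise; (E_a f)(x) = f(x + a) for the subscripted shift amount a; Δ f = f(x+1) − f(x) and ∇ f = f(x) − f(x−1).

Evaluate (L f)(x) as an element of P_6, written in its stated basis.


g(x) = -80x^4 - (640/3)x^3 + (1040/3)x^2 - (12010/27)x + 10108/81

E_{2/3} f = -(8/3)x^6 - (32/3)x^5 - (160/9)x^4 - (1685/81)x^3 - (1450/81)x^2 - (4076/243)x - 15416/2187
Δ f = -16x^5 - 40x^4 - (160/3)x^3 - 55x^2 - 31x - 47/3
(E_{2/3} + Δ) f = -(8/3)x^6 - (80/3)x^5 - (520/9)x^4 - (6005/81)x^3 - (5905/81)x^2 - (11609/243)x - 49679/2187
∇ (E_{2/3} + Δ) f = -16x^5 - (280/3)x^4 - (160/9)x^3 - (2765/27)x^2 - (3011/81)x - 3701/243
∇ ∇ (E_{2/3} + Δ) f = -80x^4 - (640/3)x^3 + (1040/3)x^2 - (12010/27)x + 10108/81


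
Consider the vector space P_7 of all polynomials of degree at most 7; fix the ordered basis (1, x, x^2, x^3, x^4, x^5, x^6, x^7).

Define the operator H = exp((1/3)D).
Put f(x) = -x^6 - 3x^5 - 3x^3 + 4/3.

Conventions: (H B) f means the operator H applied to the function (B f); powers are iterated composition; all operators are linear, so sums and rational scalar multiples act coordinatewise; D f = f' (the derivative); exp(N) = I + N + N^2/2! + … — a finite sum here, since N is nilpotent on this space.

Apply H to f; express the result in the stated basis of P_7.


the result is g(x) = -x^6 - 5x^5 - (20/3)x^4 - (191/27)x^3 - (116/27)x^2 - (98/81)x + 881/729

order-1 term: -2x^5 - 5x^4 - 3x^2
order-2 term: -(5/3)x^4 - (10/3)x^3 - x
order-3 term: -(20/27)x^3 - (10/9)x^2 - 1/9
order-4 term: -(5/27)x^2 - (5/27)x
order-5 term: -(2/81)x - 1/81
order-6 term: -1/729
the series for exp((1/3)D) f terminates at order 6
exp((1/3)D) f = -x^6 - 5x^5 - (20/3)x^4 - (191/27)x^3 - (116/27)x^2 - (98/81)x + 881/729


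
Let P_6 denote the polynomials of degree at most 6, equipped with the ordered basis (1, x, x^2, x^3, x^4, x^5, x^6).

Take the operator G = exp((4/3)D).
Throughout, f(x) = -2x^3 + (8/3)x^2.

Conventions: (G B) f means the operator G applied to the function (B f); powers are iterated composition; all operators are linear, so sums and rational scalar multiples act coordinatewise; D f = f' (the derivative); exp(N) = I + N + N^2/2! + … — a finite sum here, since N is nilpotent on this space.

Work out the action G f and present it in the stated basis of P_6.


g(x) = -2x^3 - (16/3)x^2 - (32/9)x

order-1 term: -8x^2 + (64/9)x
order-2 term: -(32/3)x + 128/27
order-3 term: -128/27
the series for exp((4/3)D) f terminates at order 3
exp((4/3)D) f = -2x^3 - (16/3)x^2 - (32/9)x


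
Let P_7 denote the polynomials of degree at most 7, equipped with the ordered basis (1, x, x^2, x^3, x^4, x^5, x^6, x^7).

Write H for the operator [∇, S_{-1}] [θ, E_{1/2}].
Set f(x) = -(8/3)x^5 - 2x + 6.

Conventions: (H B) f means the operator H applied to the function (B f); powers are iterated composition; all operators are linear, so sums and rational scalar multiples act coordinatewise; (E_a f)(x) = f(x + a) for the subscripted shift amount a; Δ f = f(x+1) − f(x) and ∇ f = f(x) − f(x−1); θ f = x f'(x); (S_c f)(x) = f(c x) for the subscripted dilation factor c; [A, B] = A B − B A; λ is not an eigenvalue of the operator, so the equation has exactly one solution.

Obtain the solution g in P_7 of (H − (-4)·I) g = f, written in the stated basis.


write g with unknown coordinates in the stated basis and equate coefficients in (H − (-4)·I) g = f
solving from the highest basis element down gives g = -(2/3)x^5 - (10/3)x^3 + 5x^2 - (34/3)x + 43/12
check: H g = (40/3)x^3 - 20x^2 + (130/3)x - 25/3
so H g − (-4)·g = -(8/3)x^5 - 2x + 6 = f ✓

the image equals g(x) = -(2/3)x^5 - (10/3)x^3 + 5x^2 - (34/3)x + 43/12


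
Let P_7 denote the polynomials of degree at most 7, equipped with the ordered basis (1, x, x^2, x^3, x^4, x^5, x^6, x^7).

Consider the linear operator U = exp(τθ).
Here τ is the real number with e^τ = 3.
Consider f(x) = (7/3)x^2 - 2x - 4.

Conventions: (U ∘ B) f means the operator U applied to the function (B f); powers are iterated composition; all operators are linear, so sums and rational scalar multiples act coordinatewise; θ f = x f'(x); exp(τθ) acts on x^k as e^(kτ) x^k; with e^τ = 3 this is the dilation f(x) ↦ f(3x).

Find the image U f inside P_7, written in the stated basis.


exp(τθ) x^k = e^(kτ) x^k; with e^τ = 3 this sends x^k to 3^k x^k
x ↦ 3 x
x^2 ↦ 9 x^2
applying this coordinatewise to f: exp(τθ) f = 21x^2 - 6x - 4

the result is g(x) = 21x^2 - 6x - 4


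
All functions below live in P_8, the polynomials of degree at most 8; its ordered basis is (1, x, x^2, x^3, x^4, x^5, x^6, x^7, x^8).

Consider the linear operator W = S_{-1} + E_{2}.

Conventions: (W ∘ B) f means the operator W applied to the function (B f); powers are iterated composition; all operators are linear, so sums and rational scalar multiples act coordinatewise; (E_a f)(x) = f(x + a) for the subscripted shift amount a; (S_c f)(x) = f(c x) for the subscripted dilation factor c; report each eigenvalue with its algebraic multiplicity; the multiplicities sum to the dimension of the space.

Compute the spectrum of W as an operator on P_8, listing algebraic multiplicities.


image of 1: 2
image of x: 2
image of x^2: 2x^2 + 4x + 4
image of x^3: 6x^2 + 12x + 8
image of x^4: 2x^4 + 8x^3 + 24x^2 + 32x + 16
image of x^5: 10x^4 + 40x^3 + 80x^2 + 80x + 32
image of x^6: 2x^6 + 12x^5 + 60x^4 + 160x^3 + 240x^2 + 192x + 64
image of x^7: 14x^6 + 84x^5 + 280x^4 + 560x^3 + 672x^2 + 448x + 128
image of x^8: 2x^8 + 16x^7 + 112x^6 + 448x^5 + 1120x^4 + 1792x^3 + 1792x^2 + 1024x + 256
the matrix is upper triangular; its diagonal is (2, 0, 2, 0, 2, 0, 2, 0, 2)
for a triangular matrix the eigenvalues are the diagonal entries, with algebraic multiplicity their repetition count

λ = 0 (multiplicity 4), λ = 2 (multiplicity 5)


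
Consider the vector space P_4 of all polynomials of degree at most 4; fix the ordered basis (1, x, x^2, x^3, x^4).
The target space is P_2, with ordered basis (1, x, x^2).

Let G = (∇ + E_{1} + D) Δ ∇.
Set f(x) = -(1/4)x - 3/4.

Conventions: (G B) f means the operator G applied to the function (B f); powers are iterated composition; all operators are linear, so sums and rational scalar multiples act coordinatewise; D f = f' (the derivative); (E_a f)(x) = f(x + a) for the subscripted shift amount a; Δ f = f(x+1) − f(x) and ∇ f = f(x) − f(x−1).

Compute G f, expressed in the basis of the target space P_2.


∇ f = -1/4
Δ ∇ f = 0
∇ (Δ ∇) f = 0
E_{1} (Δ ∇) f = 0
D (Δ ∇) f = 0
(∇ + E_{1} + D) (Δ ∇) f = 0

the image equals g(x) = 0


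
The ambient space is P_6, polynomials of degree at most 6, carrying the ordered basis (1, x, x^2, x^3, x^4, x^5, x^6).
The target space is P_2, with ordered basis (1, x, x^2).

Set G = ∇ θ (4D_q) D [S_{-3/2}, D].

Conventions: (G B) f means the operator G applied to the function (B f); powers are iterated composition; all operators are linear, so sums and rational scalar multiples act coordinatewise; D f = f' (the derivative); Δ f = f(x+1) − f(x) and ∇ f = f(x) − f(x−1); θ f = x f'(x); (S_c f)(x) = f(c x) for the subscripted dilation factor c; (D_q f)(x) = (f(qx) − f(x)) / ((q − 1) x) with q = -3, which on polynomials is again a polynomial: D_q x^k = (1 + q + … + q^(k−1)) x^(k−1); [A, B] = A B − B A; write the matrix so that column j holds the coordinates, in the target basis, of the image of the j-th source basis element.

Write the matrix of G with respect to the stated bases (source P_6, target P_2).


the matrix is [[0, 0, 0, 0, 810, -14175, 273375/2]; [0, 0, 0, 0, 0, 28350, -820125/2]; [0, 0, 0, 0, 0, 0, 820125/2]] (rows listed top to bottom)

image of 1: 0
image of x: 0
image of x^2: 0
image of x^3: 0
image of x^4: 810
image of x^5: 28350x - 14175
image of x^6: (820125/2)x^2 - (820125/2)x + 273375/2
each image's coordinates form column j of the matrix


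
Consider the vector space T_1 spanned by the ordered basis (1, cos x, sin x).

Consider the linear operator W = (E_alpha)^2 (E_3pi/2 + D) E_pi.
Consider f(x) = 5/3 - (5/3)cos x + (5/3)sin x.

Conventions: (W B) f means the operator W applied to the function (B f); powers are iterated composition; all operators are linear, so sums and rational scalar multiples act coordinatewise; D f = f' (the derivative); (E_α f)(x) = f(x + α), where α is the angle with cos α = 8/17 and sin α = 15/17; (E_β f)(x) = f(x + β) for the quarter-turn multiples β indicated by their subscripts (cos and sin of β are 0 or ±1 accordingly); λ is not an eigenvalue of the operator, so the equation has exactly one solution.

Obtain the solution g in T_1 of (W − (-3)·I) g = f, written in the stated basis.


write g with unknown coordinates in the stated basis and equate coefficients in (W − (-3)·I) g = f
solving from the highest basis element down gives g = 5/12 - (5/9)cos x + (5/9)sin x
check: W g = 5/12
so W g − (-3)·g = 5/3 - (5/3)cos x + (5/3)sin x = f ✓

the image equals g(x) = 5/12 - (5/9)cos x + (5/9)sin x


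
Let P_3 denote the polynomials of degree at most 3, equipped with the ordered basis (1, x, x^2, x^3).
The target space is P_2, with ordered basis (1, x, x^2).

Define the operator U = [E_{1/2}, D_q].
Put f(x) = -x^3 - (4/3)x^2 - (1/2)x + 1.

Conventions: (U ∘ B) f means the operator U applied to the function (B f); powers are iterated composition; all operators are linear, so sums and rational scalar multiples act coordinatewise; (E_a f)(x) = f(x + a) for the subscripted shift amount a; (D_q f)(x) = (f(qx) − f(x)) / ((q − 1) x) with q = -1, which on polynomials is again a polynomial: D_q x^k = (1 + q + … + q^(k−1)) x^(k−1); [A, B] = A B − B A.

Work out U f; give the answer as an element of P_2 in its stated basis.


D_q f = -x^2 - 1/2
E_{1/2} D_q f = -x^2 - x - 3/4
E_{1/2} f = -x^3 - (17/6)x^2 - (31/12)x + 7/24
D_q E_{1/2} f = -x^2 - 31/12
[E_{1/2}, D_q] f = -x + 11/6

the image equals g(x) = -x + 11/6


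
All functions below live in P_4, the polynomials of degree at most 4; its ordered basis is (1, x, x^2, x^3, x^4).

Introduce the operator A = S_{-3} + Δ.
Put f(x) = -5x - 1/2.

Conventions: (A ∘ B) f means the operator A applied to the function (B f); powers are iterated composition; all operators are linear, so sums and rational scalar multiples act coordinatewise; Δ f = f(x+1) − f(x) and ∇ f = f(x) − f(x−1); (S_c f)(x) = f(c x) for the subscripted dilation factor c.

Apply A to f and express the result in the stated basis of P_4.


the image equals g(x) = 15x - 11/2

S_{-3} f = 15x - 1/2
Δ f = -5
(S_{-3} + Δ) f = 15x - 11/2


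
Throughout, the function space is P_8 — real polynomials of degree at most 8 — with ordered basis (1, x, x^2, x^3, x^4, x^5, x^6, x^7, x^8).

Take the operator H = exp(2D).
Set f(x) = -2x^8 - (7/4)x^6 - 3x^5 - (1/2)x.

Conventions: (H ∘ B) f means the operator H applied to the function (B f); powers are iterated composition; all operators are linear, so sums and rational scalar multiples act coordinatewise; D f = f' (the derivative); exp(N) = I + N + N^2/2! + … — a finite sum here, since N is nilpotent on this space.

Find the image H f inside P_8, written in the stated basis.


the result is g(x) = -2x^8 - 32x^7 - (903/4)x^6 - 920x^5 - 2375x^4 - 3984x^3 - 4244x^2 - (5249/2)x - 721

order-1 term: -32x^7 - 21x^5 - 30x^4 - 1
order-2 term: -224x^6 - 105x^4 - 120x^3
order-3 term: -896x^5 - 280x^3 - 240x^2
order-4 term: -2240x^4 - 420x^2 - 240x
order-5 term: -3584x^3 - 336x - 96
order-6 term: -3584x^2 - 112
order-7 term: -2048x
order-8 term: -512
the series for exp(2D) f terminates at order 8
exp(2D) f = -2x^8 - 32x^7 - (903/4)x^6 - 920x^5 - 2375x^4 - 3984x^3 - 4244x^2 - (5249/2)x - 721


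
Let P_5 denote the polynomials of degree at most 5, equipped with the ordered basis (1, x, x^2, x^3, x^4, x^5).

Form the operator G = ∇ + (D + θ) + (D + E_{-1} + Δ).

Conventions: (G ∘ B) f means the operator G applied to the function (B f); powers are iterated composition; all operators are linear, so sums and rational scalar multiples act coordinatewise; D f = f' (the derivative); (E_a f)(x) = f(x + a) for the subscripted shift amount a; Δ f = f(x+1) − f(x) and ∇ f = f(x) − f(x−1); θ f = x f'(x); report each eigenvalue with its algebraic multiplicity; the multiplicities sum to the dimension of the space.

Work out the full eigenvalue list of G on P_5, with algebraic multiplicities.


λ = 1 (multiplicity 1), λ = 2 (multiplicity 1), λ = 3 (multiplicity 1), λ = 4 (multiplicity 1), λ = 5 (multiplicity 1), λ = 6 (multiplicity 1)

image of 1: 1
image of x: 2x + 3
image of x^2: 3x^2 + 6x + 1
image of x^3: 4x^3 + 9x^2 + 3x + 1
image of x^4: 5x^4 + 12x^3 + 6x^2 + 4x + 1
image of x^5: 6x^5 + 15x^4 + 10x^3 + 10x^2 + 5x + 1
the matrix is upper triangular; its diagonal is (1, 2, 3, 4, 5, 6)
for a triangular matrix the eigenvalues are the diagonal entries, with algebraic multiplicity their repetition count


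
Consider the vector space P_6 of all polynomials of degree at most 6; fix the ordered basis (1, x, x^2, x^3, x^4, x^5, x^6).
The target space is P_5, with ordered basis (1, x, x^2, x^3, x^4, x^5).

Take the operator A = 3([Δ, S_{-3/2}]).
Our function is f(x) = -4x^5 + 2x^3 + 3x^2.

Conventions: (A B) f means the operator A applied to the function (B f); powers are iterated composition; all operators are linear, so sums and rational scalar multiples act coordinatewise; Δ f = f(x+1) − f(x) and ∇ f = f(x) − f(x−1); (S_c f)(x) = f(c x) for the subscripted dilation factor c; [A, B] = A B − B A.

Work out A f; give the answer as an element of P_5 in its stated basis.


g(x) = (6075/8)x^4 + (2025/4)x^3 + 1080x^2 + (3195/8)x + 705/8

S_{-3/2} f = (243/8)x^5 - (27/4)x^3 + (27/4)x^2
Δ S_{-3/2} f = (1215/8)x^4 + (1215/4)x^3 + (567/2)x^2 + (1161/8)x + 243/8
Δ f = -20x^4 - 40x^3 - 34x^2 - 8x + 1
S_{-3/2} Δ f = -(405/4)x^4 + 135x^3 - (153/2)x^2 + 12x + 1
[Δ, S_{-3/2}] f = (2025/8)x^4 + (675/4)x^3 + 360x^2 + (1065/8)x + 235/8
(3([Δ, S_{-3/2}])) f = (6075/8)x^4 + (2025/4)x^3 + 1080x^2 + (3195/8)x + 705/8


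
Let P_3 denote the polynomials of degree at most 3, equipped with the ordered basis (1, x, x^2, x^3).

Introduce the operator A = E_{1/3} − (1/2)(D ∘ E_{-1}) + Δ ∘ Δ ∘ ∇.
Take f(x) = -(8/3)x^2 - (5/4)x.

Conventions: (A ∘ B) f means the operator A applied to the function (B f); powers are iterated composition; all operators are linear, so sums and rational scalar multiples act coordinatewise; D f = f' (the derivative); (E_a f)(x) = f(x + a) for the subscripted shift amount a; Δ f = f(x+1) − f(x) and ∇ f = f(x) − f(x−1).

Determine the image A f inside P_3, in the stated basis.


E_{1/3} f = -(8/3)x^2 - (109/36)x - 77/108
E_{-1} f = -(8/3)x^2 + (49/12)x - 17/12
D E_{-1} f = -(16/3)x + 49/12
(-(1/2)(D ∘ E_{-1})) f = (8/3)x - 49/24
∇ f = -(16/3)x + 17/12
Δ ∇ f = -16/3
Δ Δ ∇ f = 0
(E_{1/3} − (1/2)(D ∘ E_{-1}) + Δ ∘ Δ ∘ ∇) f = -(8/3)x^2 - (13/36)x - 595/216

g(x) = -(8/3)x^2 - (13/36)x - 595/216


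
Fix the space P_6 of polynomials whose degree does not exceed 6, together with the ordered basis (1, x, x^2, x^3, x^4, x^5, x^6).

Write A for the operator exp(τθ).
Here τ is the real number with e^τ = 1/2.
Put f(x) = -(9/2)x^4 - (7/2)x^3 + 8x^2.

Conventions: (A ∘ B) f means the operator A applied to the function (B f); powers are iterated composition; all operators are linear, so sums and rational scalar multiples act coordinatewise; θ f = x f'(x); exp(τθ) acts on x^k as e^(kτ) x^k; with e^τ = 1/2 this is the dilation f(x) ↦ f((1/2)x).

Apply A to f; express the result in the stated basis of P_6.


g(x) = -(9/32)x^4 - (7/16)x^3 + 2x^2

exp(τθ) x^k = e^(kτ) x^k; with e^τ = 1/2 this sends x^k to (1/2)^k x^k
x^2 ↦ 1/4 x^2
x^3 ↦ 1/8 x^3
x^4 ↦ 1/16 x^4
applying this coordinatewise to f: exp(τθ) f = -(9/32)x^4 - (7/16)x^3 + 2x^2


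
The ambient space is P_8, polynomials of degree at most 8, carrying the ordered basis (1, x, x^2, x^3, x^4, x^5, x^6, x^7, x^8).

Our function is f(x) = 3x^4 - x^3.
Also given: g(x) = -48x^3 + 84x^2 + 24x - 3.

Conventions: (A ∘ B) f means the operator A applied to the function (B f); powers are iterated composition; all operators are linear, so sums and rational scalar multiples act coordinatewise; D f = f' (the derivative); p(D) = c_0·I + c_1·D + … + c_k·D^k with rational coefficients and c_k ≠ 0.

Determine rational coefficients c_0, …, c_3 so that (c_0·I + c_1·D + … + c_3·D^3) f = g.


c_0 = 0, c_1 = -4, c_2 = 2, c_3 = 1/2

D^0 f = 3x^4 - x^3
D^1 f = 12x^3 - 3x^2
D^2 f = 36x^2 - 6x
D^3 f = 72x - 6
matching coefficients of g against c_0 f + c_1 Df + … from the top degree down determines the c_i
solution: c_0 = 0, c_1 = -4, c_2 = 2, c_3 = 1/2


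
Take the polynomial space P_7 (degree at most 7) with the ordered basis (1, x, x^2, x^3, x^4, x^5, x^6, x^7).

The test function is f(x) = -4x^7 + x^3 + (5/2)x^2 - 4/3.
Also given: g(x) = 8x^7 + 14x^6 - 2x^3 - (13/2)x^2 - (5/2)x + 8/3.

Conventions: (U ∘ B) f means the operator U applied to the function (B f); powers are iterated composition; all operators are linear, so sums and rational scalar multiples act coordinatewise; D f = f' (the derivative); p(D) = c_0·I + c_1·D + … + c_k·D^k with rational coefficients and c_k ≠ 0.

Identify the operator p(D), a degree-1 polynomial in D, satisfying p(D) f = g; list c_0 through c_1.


c_0 = -2, c_1 = -1/2

D^0 f = -4x^7 + x^3 + (5/2)x^2 - 4/3
D^1 f = -28x^6 + 3x^2 + 5x
matching coefficients of g against c_0 f + c_1 Df + … from the top degree down determines the c_i
solution: c_0 = -2, c_1 = -1/2
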